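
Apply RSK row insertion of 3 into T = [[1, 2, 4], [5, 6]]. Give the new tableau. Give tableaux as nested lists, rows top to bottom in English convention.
[[1, 2, 3], [4, 6], [5]]

In row 1, 3 replaces 4 (the leftmost entry greater than 3); 4 is bumped to row 2. In row 2, 4 replaces 5 (the leftmost entry greater than 4); 5 is bumped to row 3. 5 starts a new row 3. The new tableau is [[1, 2, 3], [4, 6], [5]].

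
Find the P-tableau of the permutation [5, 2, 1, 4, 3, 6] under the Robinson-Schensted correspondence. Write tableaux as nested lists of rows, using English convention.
P = [[1, 3, 6], [2, 4], [5]]

Insert 5: appended to row 1. P = [[5]].
Insert 2: 2 bumps 5 from row 1; 5 starts row 2. P = [[2], [5]].
Insert 1: 1 bumps 2 from row 1; 2 bumps 5 from row 2; 5 starts row 3. P = [[1], [2], [5]].
Insert 4: appended to row 1. P = [[1, 4], [2], [5]].
Insert 3: 3 bumps 4 from row 1; 4 appends to row 2. P = [[1, 3], [2, 4], [5]].
Insert 6: appended to row 1. P = [[1, 3, 6], [2, 4], [5]].

So P = [[1, 3, 6], [2, 4], [5]].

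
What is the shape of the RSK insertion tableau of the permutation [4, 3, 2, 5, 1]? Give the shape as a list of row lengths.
[2, 1, 1, 1]

Row-insert each entry into an empty tableau.

After inserting 4: P = [[4]].
After inserting 3: P = [[3], [4]].
After inserting 2: P = [[2], [3], [4]].
After inserting 5: P = [[2, 5], [3], [4]].
After inserting 1: P = [[1, 5], [2], [3], [4]].

The final insertion tableau P = [[1, 5], [2], [3], [4]] has shape [2, 1, 1, 1].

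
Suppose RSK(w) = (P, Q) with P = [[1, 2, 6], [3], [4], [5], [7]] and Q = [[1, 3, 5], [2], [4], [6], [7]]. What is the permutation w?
7 1 5 4 6 3 2

Reverse RSK: for i = n, n-1, ..., 1, locate i in Q, remove the corresponding corner cell from P, and reverse-bump its entry up through P; the value ejected from row 1 is w(i).

So w = 7 1 5 4 6 3 2.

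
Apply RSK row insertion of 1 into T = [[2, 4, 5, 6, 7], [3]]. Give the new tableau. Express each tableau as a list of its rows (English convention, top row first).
[[1, 4, 5, 6, 7], [2], [3]]

In row 1, 1 replaces 2 (the leftmost entry greater than 1); 2 is bumped to row 2. In row 2, 2 replaces 3 (the leftmost entry greater than 2); 3 is bumped to row 3. 3 starts a new row 3. The new tableau is [[1, 4, 5, 6, 7], [2], [3]].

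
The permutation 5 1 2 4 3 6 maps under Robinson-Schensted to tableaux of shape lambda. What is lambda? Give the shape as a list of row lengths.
Row-insert each entry into an empty tableau.

After inserting 5: P = [[5]].
After inserting 1: P = [[1], [5]].
After inserting 2: P = [[1, 2], [5]].
After inserting 4: P = [[1, 2, 4], [5]].
After inserting 3: P = [[1, 2, 3], [4], [5]].
After inserting 6: P = [[1, 2, 3, 6], [4], [5]].

The final insertion tableau P = [[1, 2, 3, 6], [4], [5]] has shape [4, 1, 1].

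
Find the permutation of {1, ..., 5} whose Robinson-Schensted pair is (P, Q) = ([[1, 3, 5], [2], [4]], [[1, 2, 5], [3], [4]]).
2 4 3 1 5

Reverse the RSK construction: for i from n down to 1, find the cell of Q containing i, remove the entry at that cell from P, and reverse-bump it up through P; the value ejected from row 1 is w(i).

Step i=5: Q has 5 at row 1, column 3; remove that cell from P, ejecting 5. So w(5) = 5. P is now [[1, 3], [2], [4]].
Step i=4: Q has 4 at row 3, column 1; remove 4 from row 3 of P and reverse-bump: 4 enters row 2 and ejects 2; 2 enters row 1 and ejects 1. So w(4) = 1. P is now [[2, 3], [4]].
Step i=3: Q has 3 at row 2, column 1; remove 4 from row 2 of P and reverse-bump: 4 enters row 1 and ejects 3. So w(3) = 3. P is now [[2, 4]].
Step i=2: Q has 2 at row 1, column 2; remove that cell from P, ejecting 4. So w(2) = 4. P is now [[2]].
Step i=1: Q has 1 at row 1, column 1; remove that cell from P, ejecting 2. So w(1) = 2. P is now [].

So w = 2 4 3 1 5.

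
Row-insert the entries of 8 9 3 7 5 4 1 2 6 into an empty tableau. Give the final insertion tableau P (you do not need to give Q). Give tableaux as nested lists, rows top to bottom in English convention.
Insert 8: appended to row 1. P = [[8]].
Insert 9: appended to row 1. P = [[8, 9]].
Insert 3: 3 bumps 8 from row 1; 8 starts row 2. P = [[3, 9], [8]].
Insert 7: 7 bumps 9 from row 1; 9 appends to row 2. P = [[3, 7], [8, 9]].
Insert 5: 5 bumps 7 from row 1; 7 bumps 8 from row 2; 8 starts row 3. P = [[3, 5], [7, 9], [8]].
Insert 4: 4 bumps 5 from row 1; 5 bumps 7 from row 2; 7 bumps 8 from row 3; 8 starts row 4. P = [[3, 4], [5, 9], [7], [8]].
Insert 1: 1 bumps 3 from row 1; 3 bumps 5 from row 2; 5 bumps 7 from row 3; 7 bumps 8 from row 4; 8 starts row 5. P = [[1, 4], [3, 9], [5], [7], [8]].
Insert 2: 2 bumps 4 from row 1; 4 bumps 9 from row 2; 9 appends to row 3. P = [[1, 2], [3, 4], [5, 9], [7], [8]].
Insert 6: appended to row 1. P = [[1, 2, 6], [3, 4], [5, 9], [7], [8]].

So P = [[1, 2, 6], [3, 4], [5, 9], [7], [8]].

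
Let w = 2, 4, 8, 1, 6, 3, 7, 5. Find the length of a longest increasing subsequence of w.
4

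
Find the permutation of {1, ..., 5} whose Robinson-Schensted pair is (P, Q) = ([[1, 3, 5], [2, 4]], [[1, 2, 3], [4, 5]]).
2 4 5 1 3

Reverse the RSK construction: for i from n down to 1, find the cell of Q containing i, remove the entry at that cell from P, and reverse-bump it up through P; the value ejected from row 1 is w(i).

Step i=5: Q has 5 at row 2, column 2; remove 4 from row 2 of P and reverse-bump: 4 enters row 1 and ejects 3. So w(5) = 3. P is now [[1, 4, 5], [2]].
Step i=4: Q has 4 at row 2, column 1; remove 2 from row 2 of P and reverse-bump: 2 enters row 1 and ejects 1. So w(4) = 1. P is now [[2, 4, 5]].
Step i=3: Q has 3 at row 1, column 3; remove that cell from P, ejecting 5. So w(3) = 5. P is now [[2, 4]].
Step i=2: Q has 2 at row 1, column 2; remove that cell from P, ejecting 4. So w(2) = 4. P is now [[2]].
Step i=1: Q has 1 at row 1, column 1; remove that cell from P, ejecting 2. So w(1) = 2. P is now [].

So w = 2 4 5 1 3.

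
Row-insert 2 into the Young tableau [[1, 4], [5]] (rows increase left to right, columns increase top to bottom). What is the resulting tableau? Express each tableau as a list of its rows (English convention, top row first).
In row 1, 2 replaces 4 (the leftmost entry greater than 2); 4 is bumped to row 2. In row 2, 4 replaces 5 (the leftmost entry greater than 4); 5 is bumped to row 3. 5 starts a new row 3. The new tableau is [[1, 2], [4], [5]].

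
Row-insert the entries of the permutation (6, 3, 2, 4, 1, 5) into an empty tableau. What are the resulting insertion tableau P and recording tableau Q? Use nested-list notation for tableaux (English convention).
Insert each entry of the permutation into P by Schensted row insertion, recording in Q the position of each new cell.

After inserting 6: P = [[6]].
After inserting 3: P = [[3], [6]].
After inserting 2: P = [[2], [3], [6]].
After inserting 4: P = [[2, 4], [3], [6]].
After inserting 1: P = [[1, 4], [2], [3], [6]].
After inserting 5: P = [[1, 4, 5], [2], [3], [6]].

So P = [[1, 4, 5], [2], [3], [6]], Q = [[1, 4, 6], [2], [3], [5]].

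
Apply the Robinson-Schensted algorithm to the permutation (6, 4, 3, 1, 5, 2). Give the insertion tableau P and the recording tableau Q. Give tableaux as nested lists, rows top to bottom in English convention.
P = [[1, 2], [3, 5], [4], [6]], Q = [[1, 5], [2, 6], [3], [4]]

Insert each entry of the permutation into P by Schensted row insertion, recording in Q the position of each new cell.

After inserting 6: P = [[6]].
After inserting 4: P = [[4], [6]].
After inserting 3: P = [[3], [4], [6]].
After inserting 1: P = [[1], [3], [4], [6]].
After inserting 5: P = [[1, 5], [3], [4], [6]].
After inserting 2: P = [[1, 2], [3, 5], [4], [6]].

So P = [[1, 2], [3, 5], [4], [6]], Q = [[1, 5], [2, 6], [3], [4]].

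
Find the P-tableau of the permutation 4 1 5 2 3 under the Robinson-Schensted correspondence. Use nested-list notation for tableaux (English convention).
Insert 4: appended to row 1. P = [[4]].
Insert 1: 1 bumps 4 from row 1; 4 starts row 2. P = [[1], [4]].
Insert 5: appended to row 1. P = [[1, 5], [4]].
Insert 2: 2 bumps 5 from row 1; 5 appends to row 2. P = [[1, 2], [4, 5]].
Insert 3: appended to row 1. P = [[1, 2, 3], [4, 5]].

So P = [[1, 2, 3], [4, 5]].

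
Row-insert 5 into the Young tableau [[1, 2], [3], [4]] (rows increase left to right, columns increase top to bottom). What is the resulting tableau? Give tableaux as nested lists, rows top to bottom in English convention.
5 is larger than every entry of row 1, so it is appended to row 1. The new tableau is [[1, 2, 5], [3], [4]].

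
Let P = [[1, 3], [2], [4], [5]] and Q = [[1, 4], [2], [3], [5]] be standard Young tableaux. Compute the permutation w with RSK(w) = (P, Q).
5 4 2 3 1

Reverse the RSK construction: for i from n down to 1, find the cell of Q containing i, remove the entry at that cell from P, and reverse-bump it up through P; the value ejected from row 1 is w(i).

Step i=5: Q has 5 at row 4, column 1; remove 5 from row 4 of P and reverse-bump: 5 enters row 3 and ejects 4; 4 enters row 2 and ejects 2; 2 enters row 1 and ejects 1. So w(5) = 1. P is now [[2, 3], [4], [5]].
Step i=4: Q has 4 at row 1, column 2; remove that cell from P, ejecting 3. So w(4) = 3. P is now [[2], [4], [5]].
Step i=3: Q has 3 at row 3, column 1; remove 5 from row 3 of P and reverse-bump: 5 enters row 2 and ejects 4; 4 enters row 1 and ejects 2. So w(3) = 2. P is now [[4], [5]].
Step i=2: Q has 2 at row 2, column 1; remove 5 from row 2 of P and reverse-bump: 5 enters row 1 and ejects 4. So w(2) = 4. P is now [[5]].
Step i=1: Q has 1 at row 1, column 1; remove that cell from P, ejecting 5. So w(1) = 5. P is now [].

So w = 5 4 2 3 1.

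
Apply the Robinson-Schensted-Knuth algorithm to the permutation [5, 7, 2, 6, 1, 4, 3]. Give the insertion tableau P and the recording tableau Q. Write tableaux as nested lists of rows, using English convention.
Insert each entry of the permutation into P by Schensted row insertion, recording in Q the position of each new cell.

Insert 5: appended to row 1. P = [[5]], Q = [[1]].
Insert 7: appended to row 1. P = [[5, 7]], Q = [[1, 2]].
Insert 2: 2 bumps 5 from row 1; 5 starts row 2. P = [[2, 7], [5]], Q = [[1, 2], [3]].
Insert 6: 6 bumps 7 from row 1; 7 appends to row 2. P = [[2, 6], [5, 7]], Q = [[1, 2], [3, 4]].
Insert 1: 1 bumps 2 from row 1; 2 bumps 5 from row 2; 5 starts row 3. P = [[1, 6], [2, 7], [5]], Q = [[1, 2], [3, 4], [5]].
Insert 4: 4 bumps 6 from row 1; 6 bumps 7 from row 2; 7 appends to row 3. P = [[1, 4], [2, 6], [5, 7]], Q = [[1, 2], [3, 4], [5, 6]].
Insert 3: 3 bumps 4 from row 1; 4 bumps 6 from row 2; 6 bumps 7 from row 3; 7 starts row 4. P = [[1, 3], [2, 4], [5, 6], [7]], Q = [[1, 2], [3, 4], [5, 6], [7]].

So P = [[1, 3], [2, 4], [5, 6], [7]], Q = [[1, 2], [3, 4], [5, 6], [7]].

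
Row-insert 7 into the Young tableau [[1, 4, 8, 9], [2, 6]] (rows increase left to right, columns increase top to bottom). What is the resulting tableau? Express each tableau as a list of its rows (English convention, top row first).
[[1, 4, 7, 9], [2, 6, 8]]

In row 1, 7 replaces 8 (the leftmost entry greater than 7); 8 is bumped to row 2. 8 is appended to row 2. The new tableau is [[1, 4, 7, 9], [2, 6, 8]].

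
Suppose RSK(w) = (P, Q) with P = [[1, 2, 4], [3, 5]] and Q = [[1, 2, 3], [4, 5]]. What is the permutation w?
1 3 5 2 4

Reverse RSK: for i = n, n-1, ..., 1, locate i in Q, remove the corresponding corner cell from P, and reverse-bump its entry up through P; the value ejected from row 1 is w(i).

So w = 1 3 5 2 4.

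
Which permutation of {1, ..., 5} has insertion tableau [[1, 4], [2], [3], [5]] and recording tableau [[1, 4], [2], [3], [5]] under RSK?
Reverse the RSK construction: for i from n down to 1, find the cell of Q containing i, remove the entry at that cell from P, and reverse-bump it up through P; the value ejected from row 1 is w(i).

Step i=5: Q has 5 at row 4, column 1; remove 5 from row 4 of P and reverse-bump: 5 enters row 3 and ejects 3; 3 enters row 2 and ejects 2; 2 enters row 1 and ejects 1. So w(5) = 1. P is now [[2, 4], [3], [5]].
Step i=4: Q has 4 at row 1, column 2; remove that cell from P, ejecting 4. So w(4) = 4. P is now [[2], [3], [5]].
Step i=3: Q has 3 at row 3, column 1; remove 5 from row 3 of P and reverse-bump: 5 enters row 2 and ejects 3; 3 enters row 1 and ejects 2. So w(3) = 2. P is now [[3], [5]].
Step i=2: Q has 2 at row 2, column 1; remove 5 from row 2 of P and reverse-bump: 5 enters row 1 and ejects 3. So w(2) = 3. P is now [[5]].
Step i=1: Q has 1 at row 1, column 1; remove that cell from P, ejecting 5. So w(1) = 5. P is now [].

So w = 5 3 2 4 1.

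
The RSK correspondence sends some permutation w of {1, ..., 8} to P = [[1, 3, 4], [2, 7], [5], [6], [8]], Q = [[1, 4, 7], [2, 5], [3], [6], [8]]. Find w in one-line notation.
8 6 2 7 5 3 4 1

Reverse the RSK construction: for i from n down to 1, find the cell of Q containing i, remove the entry at that cell from P, and reverse-bump it up through P; the value ejected from row 1 is w(i).

Step i=8: Q has 8 at row 5, column 1; remove 8 from row 5 of P and reverse-bump: 8 enters row 4 and ejects 6; 6 enters row 3 and ejects 5; 5 enters row 2 and ejects 2; 2 enters row 1 and ejects 1. So w(8) = 1. P is now [[2, 3, 4], [5, 7], [6], [8]].
Step i=7: Q has 7 at row 1, column 3; remove that cell from P, ejecting 4. So w(7) = 4. P is now [[2, 3], [5, 7], [6], [8]].
Step i=6: Q has 6 at row 4, column 1; remove 8 from row 4 of P and reverse-bump: 8 enters row 3 and ejects 6; 6 enters row 2 and ejects 5; 5 enters row 1 and ejects 3. So w(6) = 3. P is now [[2, 5], [6, 7], [8]].
Step i=5: Q has 5 at row 2, column 2; remove 7 from row 2 of P and reverse-bump: 7 enters row 1 and ejects 5. So w(5) = 5. P is now [[2, 7], [6], [8]].
Step i=4: Q has 4 at row 1, column 2; remove that cell from P, ejecting 7. So w(4) = 7. P is now [[2], [6], [8]].
Step i=3: Q has 3 at row 3, column 1; remove 8 from row 3 of P and reverse-bump: 8 enters row 2 and ejects 6; 6 enters row 1 and ejects 2. So w(3) = 2. P is now [[6], [8]].
Step i=2: Q has 2 at row 2, column 1; remove 8 from row 2 of P and reverse-bump: 8 enters row 1 and ejects 6. So w(2) = 6. P is now [[8]].
Step i=1: Q has 1 at row 1, column 1; remove that cell from P, ejecting 8. So w(1) = 8. P is now [].

So w = 8 6 2 7 5 3 4 1.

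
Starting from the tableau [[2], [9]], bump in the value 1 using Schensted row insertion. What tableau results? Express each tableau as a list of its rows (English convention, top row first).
In row 1, 1 replaces 2 (the leftmost entry greater than 1); 2 is bumped to row 2. In row 2, 2 replaces 9 (the leftmost entry greater than 2); 9 is bumped to row 3. 9 starts a new row 3. The new tableau is [[1], [2], [9]].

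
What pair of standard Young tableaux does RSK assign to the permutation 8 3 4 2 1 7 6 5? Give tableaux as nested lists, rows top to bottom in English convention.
Insert each entry of the permutation into P by Schensted row insertion, recording in Q the position of each new cell.

Insert 8: appended to row 1. P = [[8]].
Insert 3: 3 bumps 8 from row 1; 8 starts row 2. P = [[3], [8]].
Insert 4: appended to row 1. P = [[3, 4], [8]].
Insert 2: 2 bumps 3 from row 1; 3 bumps 8 from row 2; 8 starts row 3. P = [[2, 4], [3], [8]].
Insert 1: 1 bumps 2 from row 1; 2 bumps 3 from row 2; 3 bumps 8 from row 3; 8 starts row 4. P = [[1, 4], [2], [3], [8]].
Insert 7: appended to row 1. P = [[1, 4, 7], [2], [3], [8]].
Insert 6: 6 bumps 7 from row 1; 7 appends to row 2. P = [[1, 4, 6], [2, 7], [3], [8]].
Insert 5: 5 bumps 6 from row 1; 6 bumps 7 from row 2; 7 appends to row 3. P = [[1, 4, 5], [2, 6], [3, 7], [8]].

So P = [[1, 4, 5], [2, 6], [3, 7], [8]], Q = [[1, 3, 6], [2, 7], [4, 8], [5]].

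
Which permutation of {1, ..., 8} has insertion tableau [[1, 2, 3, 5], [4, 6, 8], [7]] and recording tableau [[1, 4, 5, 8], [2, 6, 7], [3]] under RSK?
7 4 1 6 8 2 3 5

Reverse RSK: for i = n, n-1, ..., 1, locate i in Q, remove the corresponding corner cell from P, and reverse-bump its entry up through P; the value ejected from row 1 is w(i).

So w = 7 4 1 6 8 2 3 5.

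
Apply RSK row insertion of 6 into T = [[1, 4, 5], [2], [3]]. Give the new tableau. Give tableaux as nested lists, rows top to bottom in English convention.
6 is larger than every entry of row 1, so it is appended to row 1. The new tableau is [[1, 4, 5, 6], [2], [3]].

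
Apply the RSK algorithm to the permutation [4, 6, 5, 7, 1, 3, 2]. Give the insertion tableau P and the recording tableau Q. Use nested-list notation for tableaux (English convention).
P = [[1, 2, 7], [3, 5], [4], [6]], Q = [[1, 2, 4], [3, 6], [5], [7]]

Insert each entry of the permutation into P by Schensted row insertion, recording in Q the position of each new cell.

Insert 4: appended to row 1. P = [[4]].
Insert 6: appended to row 1. P = [[4, 6]].
Insert 5: 5 bumps 6 from row 1; 6 starts row 2. P = [[4, 5], [6]].
Insert 7: appended to row 1. P = [[4, 5, 7], [6]].
Insert 1: 1 bumps 4 from row 1; 4 bumps 6 from row 2; 6 starts row 3. P = [[1, 5, 7], [4], [6]].
Insert 3: 3 bumps 5 from row 1; 5 appends to row 2. P = [[1, 3, 7], [4, 5], [6]].
Insert 2: 2 bumps 3 from row 1; 3 bumps 4 from row 2; 4 bumps 6 from row 3; 6 starts row 4. P = [[1, 2, 7], [3, 5], [4], [6]].

So P = [[1, 2, 7], [3, 5], [4], [6]], Q = [[1, 2, 4], [3, 6], [5], [7]].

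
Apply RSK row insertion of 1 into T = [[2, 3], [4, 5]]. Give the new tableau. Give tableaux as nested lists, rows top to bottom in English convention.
[[1, 3], [2, 5], [4]]

In row 1, 1 replaces 2 (the leftmost entry greater than 1); 2 is bumped to row 2. In row 2, 2 replaces 4 (the leftmost entry greater than 2); 4 is bumped to row 3. 4 starts a new row 3. The new tableau is [[1, 3], [2, 5], [4]].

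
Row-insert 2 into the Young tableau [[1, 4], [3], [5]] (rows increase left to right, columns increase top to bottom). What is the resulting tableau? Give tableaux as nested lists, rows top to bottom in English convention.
In row 1, 2 replaces 4 (the leftmost entry greater than 2); 4 is bumped to row 2. 4 is appended to row 2. The new tableau is [[1, 2], [3, 4], [5]].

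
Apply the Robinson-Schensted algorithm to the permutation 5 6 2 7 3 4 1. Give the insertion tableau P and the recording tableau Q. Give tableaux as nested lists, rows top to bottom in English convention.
P = [[1, 3, 4], [2, 6, 7], [5]], Q = [[1, 2, 4], [3, 5, 6], [7]]

Insert each entry of the permutation into P by Schensted row insertion, recording in Q the position of each new cell.

Insert 5: appended to row 1. P = [[5]], Q = [[1]].
Insert 6: appended to row 1. P = [[5, 6]], Q = [[1, 2]].
Insert 2: 2 bumps 5 from row 1; 5 starts row 2. P = [[2, 6], [5]], Q = [[1, 2], [3]].
Insert 7: appended to row 1. P = [[2, 6, 7], [5]], Q = [[1, 2, 4], [3]].
Insert 3: 3 bumps 6 from row 1; 6 appends to row 2. P = [[2, 3, 7], [5, 6]], Q = [[1, 2, 4], [3, 5]].
Insert 4: 4 bumps 7 from row 1; 7 appends to row 2. P = [[2, 3, 4], [5, 6, 7]], Q = [[1, 2, 4], [3, 5, 6]].
Insert 1: 1 bumps 2 from row 1; 2 bumps 5 from row 2; 5 starts row 3. P = [[1, 3, 4], [2, 6, 7], [5]], Q = [[1, 2, 4], [3, 5, 6], [7]].

So P = [[1, 3, 4], [2, 6, 7], [5]], Q = [[1, 2, 4], [3, 5, 6], [7]].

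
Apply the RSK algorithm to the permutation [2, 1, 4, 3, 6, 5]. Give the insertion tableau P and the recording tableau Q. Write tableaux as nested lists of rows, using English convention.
P = [[1, 3, 5], [2, 4, 6]], Q = [[1, 3, 5], [2, 4, 6]]

Insert each entry of the permutation into P by Schensted row insertion, recording in Q the position of each new cell.

Insert 2: appended to row 1. P = [[2]], Q = [[1]].
Insert 1: 1 bumps 2 from row 1; 2 starts row 2. P = [[1], [2]], Q = [[1], [2]].
Insert 4: appended to row 1. P = [[1, 4], [2]], Q = [[1, 3], [2]].
Insert 3: 3 bumps 4 from row 1; 4 appends to row 2. P = [[1, 3], [2, 4]], Q = [[1, 3], [2, 4]].
Insert 6: appended to row 1. P = [[1, 3, 6], [2, 4]], Q = [[1, 3, 5], [2, 4]].
Insert 5: 5 bumps 6 from row 1; 6 appends to row 2. P = [[1, 3, 5], [2, 4, 6]], Q = [[1, 3, 5], [2, 4, 6]].

So P = [[1, 3, 5], [2, 4, 6]], Q = [[1, 3, 5], [2, 4, 6]].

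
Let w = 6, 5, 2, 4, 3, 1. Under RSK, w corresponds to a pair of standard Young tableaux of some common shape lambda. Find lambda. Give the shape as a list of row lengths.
[2, 1, 1, 1, 1]

Row-insert each entry into an empty tableau.

After inserting 6: P = [[6]].
After inserting 5: P = [[5], [6]].
After inserting 2: P = [[2], [5], [6]].
After inserting 4: P = [[2, 4], [5], [6]].
After inserting 3: P = [[2, 3], [4], [5], [6]].
After inserting 1: P = [[1, 3], [2], [4], [5], [6]].

The final insertion tableau P = [[1, 3], [2], [4], [5], [6]] has shape [2, 1, 1, 1, 1].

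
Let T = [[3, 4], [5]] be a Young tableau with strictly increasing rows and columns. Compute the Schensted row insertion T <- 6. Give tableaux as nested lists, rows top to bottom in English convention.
[[3, 4, 6], [5]]

6 is larger than every entry of row 1, so it is appended to row 1. The new tableau is [[3, 4, 6], [5]].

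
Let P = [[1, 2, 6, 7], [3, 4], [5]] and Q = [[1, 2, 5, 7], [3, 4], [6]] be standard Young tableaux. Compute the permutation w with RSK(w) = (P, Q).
Reverse the RSK construction: for i from n down to 1, find the cell of Q containing i, remove the entry at that cell from P, and reverse-bump it up through P; the value ejected from row 1 is w(i).

Step i=7: Q has 7 at row 1, column 4; remove that cell from P, ejecting 7. So w(7) = 7. P is now [[1, 2, 6], [3, 4], [5]].
Step i=6: Q has 6 at row 3, column 1; remove 5 from row 3 of P and reverse-bump: 5 enters row 2 and ejects 4; 4 enters row 1 and ejects 2. So w(6) = 2. P is now [[1, 4, 6], [3, 5]].
Step i=5: Q has 5 at row 1, column 3; remove that cell from P, ejecting 6. So w(5) = 6. P is now [[1, 4], [3, 5]].
Step i=4: Q has 4 at row 2, column 2; remove 5 from row 2 of P and reverse-bump: 5 enters row 1 and ejects 4. So w(4) = 4. P is now [[1, 5], [3]].
Step i=3: Q has 3 at row 2, column 1; remove 3 from row 2 of P and reverse-bump: 3 enters row 1 and ejects 1. So w(3) = 1. P is now [[3, 5]].
Step i=2: Q has 2 at row 1, column 2; remove that cell from P, ejecting 5. So w(2) = 5. P is now [[3]].
Step i=1: Q has 1 at row 1, column 1; remove that cell from P, ejecting 3. So w(1) = 3. P is now [].

So w = 3 5 1 4 6 2 7.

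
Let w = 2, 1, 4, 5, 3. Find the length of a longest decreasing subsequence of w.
2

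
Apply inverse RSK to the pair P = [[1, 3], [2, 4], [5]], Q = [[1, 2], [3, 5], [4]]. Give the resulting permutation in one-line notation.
2 5 4 1 3

Reverse RSK: for i = n, n-1, ..., 1, locate i in Q, remove the corresponding corner cell from P, and reverse-bump its entry up through P; the value ejected from row 1 is w(i).

So w = 2 5 4 1 3.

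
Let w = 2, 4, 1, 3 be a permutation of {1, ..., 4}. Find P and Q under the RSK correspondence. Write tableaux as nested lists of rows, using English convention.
Insert each entry of the permutation into P by Schensted row insertion, recording in Q the position of each new cell.

After inserting 2: P = [[2]].
After inserting 4: P = [[2, 4]].
After inserting 1: P = [[1, 4], [2]].
After inserting 3: P = [[1, 3], [2, 4]].

So P = [[1, 3], [2, 4]], Q = [[1, 2], [3, 4]].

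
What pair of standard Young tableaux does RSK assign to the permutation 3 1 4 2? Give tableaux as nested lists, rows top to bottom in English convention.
P = [[1, 2], [3, 4]], Q = [[1, 3], [2, 4]]

Insert each entry of the permutation into P by Schensted row insertion, recording in Q the position of each new cell.

Insert 3: appended to row 1. P = [[3]], Q = [[1]].
Insert 1: 1 bumps 3 from row 1; 3 starts row 2. P = [[1], [3]], Q = [[1], [2]].
Insert 4: appended to row 1. P = [[1, 4], [3]], Q = [[1, 3], [2]].
Insert 2: 2 bumps 4 from row 1; 4 appends to row 2. P = [[1, 2], [3, 4]], Q = [[1, 3], [2, 4]].

So P = [[1, 2], [3, 4]], Q = [[1, 3], [2, 4]].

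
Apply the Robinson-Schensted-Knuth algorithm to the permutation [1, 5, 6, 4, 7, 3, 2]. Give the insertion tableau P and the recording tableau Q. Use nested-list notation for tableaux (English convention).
P = [[1, 2, 6, 7], [3], [4], [5]], Q = [[1, 2, 3, 5], [4], [6], [7]]

Insert each entry of the permutation into P by Schensted row insertion, recording in Q the position of each new cell.

Insert 1: appended to row 1. P = [[1]].
Insert 5: appended to row 1. P = [[1, 5]].
Insert 6: appended to row 1. P = [[1, 5, 6]].
Insert 4: 4 bumps 5 from row 1; 5 starts row 2. P = [[1, 4, 6], [5]].
Insert 7: appended to row 1. P = [[1, 4, 6, 7], [5]].
Insert 3: 3 bumps 4 from row 1; 4 bumps 5 from row 2; 5 starts row 3. P = [[1, 3, 6, 7], [4], [5]].
Insert 2: 2 bumps 3 from row 1; 3 bumps 4 from row 2; 4 bumps 5 from row 3; 5 starts row 4. P = [[1, 2, 6, 7], [3], [4], [5]].

So P = [[1, 2, 6, 7], [3], [4], [5]], Q = [[1, 2, 3, 5], [4], [6], [7]].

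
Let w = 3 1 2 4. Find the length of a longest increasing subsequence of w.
3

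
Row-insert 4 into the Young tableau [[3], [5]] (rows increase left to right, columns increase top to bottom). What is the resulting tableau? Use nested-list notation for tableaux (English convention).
[[3, 4], [5]]

4 is larger than every entry of row 1, so it is appended to row 1. The new tableau is [[3, 4], [5]].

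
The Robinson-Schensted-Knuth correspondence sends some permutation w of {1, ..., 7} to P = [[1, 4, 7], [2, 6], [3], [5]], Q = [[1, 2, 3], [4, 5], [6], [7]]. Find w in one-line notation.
5 6 7 3 4 2 1

Reverse the RSK construction: for i from n down to 1, find the cell of Q containing i, remove the entry at that cell from P, and reverse-bump it up through P; the value ejected from row 1 is w(i).

Step i=7: Q has 7 at row 4, column 1; remove 5 from row 4 of P and reverse-bump: 5 enters row 3 and ejects 3; 3 enters row 2 and ejects 2; 2 enters row 1 and ejects 1. So w(7) = 1. P is now [[2, 4, 7], [3, 6], [5]].
Step i=6: Q has 6 at row 3, column 1; remove 5 from row 3 of P and reverse-bump: 5 enters row 2 and ejects 3; 3 enters row 1 and ejects 2. So w(6) = 2. P is now [[3, 4, 7], [5, 6]].
Step i=5: Q has 5 at row 2, column 2; remove 6 from row 2 of P and reverse-bump: 6 enters row 1 and ejects 4. So w(5) = 4. P is now [[3, 6, 7], [5]].
Step i=4: Q has 4 at row 2, column 1; remove 5 from row 2 of P and reverse-bump: 5 enters row 1 and ejects 3. So w(4) = 3. P is now [[5, 6, 7]].
Step i=3: Q has 3 at row 1, column 3; remove that cell from P, ejecting 7. So w(3) = 7. P is now [[5, 6]].
Step i=2: Q has 2 at row 1, column 2; remove that cell from P, ejecting 6. So w(2) = 6. P is now [[5]].
Step i=1: Q has 1 at row 1, column 1; remove that cell from P, ejecting 5. So w(1) = 5. P is now [].

So w = 5 6 7 3 4 2 1.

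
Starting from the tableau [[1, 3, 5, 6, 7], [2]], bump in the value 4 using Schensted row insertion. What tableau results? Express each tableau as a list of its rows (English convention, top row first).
In row 1, 4 replaces 5 (the leftmost entry greater than 4); 5 is bumped to row 2. 5 is appended to row 2. The new tableau is [[1, 3, 4, 6, 7], [2, 5]].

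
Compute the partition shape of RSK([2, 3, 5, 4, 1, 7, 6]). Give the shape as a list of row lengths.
Row-insert each entry into an empty tableau.

After inserting 2: P = [[2]].
After inserting 3: P = [[2, 3]].
After inserting 5: P = [[2, 3, 5]].
After inserting 4: P = [[2, 3, 4], [5]].
After inserting 1: P = [[1, 3, 4], [2], [5]].
After inserting 7: P = [[1, 3, 4, 7], [2], [5]].
After inserting 6: P = [[1, 3, 4, 6], [2, 7], [5]].

The final insertion tableau P = [[1, 3, 4, 6], [2, 7], [5]] has shape [4, 2, 1].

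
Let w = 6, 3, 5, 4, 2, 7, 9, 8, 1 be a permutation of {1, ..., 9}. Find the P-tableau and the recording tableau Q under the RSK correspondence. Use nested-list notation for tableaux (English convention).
P = [[1, 4, 7, 8], [2, 9], [3], [5], [6]], Q = [[1, 3, 6, 7], [2, 8], [4], [5], [9]]

Insert each entry of the permutation into P by Schensted row insertion, recording in Q the position of each new cell.

Insert 6: appended to row 1. P = [[6]], Q = [[1]].
Insert 3: 3 bumps 6 from row 1; 6 starts row 2. P = [[3], [6]], Q = [[1], [2]].
Insert 5: appended to row 1. P = [[3, 5], [6]], Q = [[1, 3], [2]].
Insert 4: 4 bumps 5 from row 1; 5 bumps 6 from row 2; 6 starts row 3. P = [[3, 4], [5], [6]], Q = [[1, 3], [2], [4]].
Insert 2: 2 bumps 3 from row 1; 3 bumps 5 from row 2; 5 bumps 6 from row 3; 6 starts row 4. P = [[2, 4], [3], [5], [6]], Q = [[1, 3], [2], [4], [5]].
Insert 7: appended to row 1. P = [[2, 4, 7], [3], [5], [6]], Q = [[1, 3, 6], [2], [4], [5]].
Insert 9: appended to row 1. P = [[2, 4, 7, 9], [3], [5], [6]], Q = [[1, 3, 6, 7], [2], [4], [5]].
Insert 8: 8 bumps 9 from row 1; 9 appends to row 2. P = [[2, 4, 7, 8], [3, 9], [5], [6]], Q = [[1, 3, 6, 7], [2, 8], [4], [5]].
Insert 1: 1 bumps 2 from row 1; 2 bumps 3 from row 2; 3 bumps 5 from row 3; 5 bumps 6 from row 4; 6 starts row 5. P = [[1, 4, 7, 8], [2, 9], [3], [5], [6]], Q = [[1, 3, 6, 7], [2, 8], [4], [5], [9]].

So P = [[1, 4, 7, 8], [2, 9], [3], [5], [6]], Q = [[1, 3, 6, 7], [2, 8], [4], [5], [9]].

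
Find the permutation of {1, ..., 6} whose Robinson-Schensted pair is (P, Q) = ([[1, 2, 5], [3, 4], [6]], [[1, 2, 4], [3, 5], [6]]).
Reverse the RSK construction: for i from n down to 1, find the cell of Q containing i, remove the entry at that cell from P, and reverse-bump it up through P; the value ejected from row 1 is w(i).

Step i=6: Q has 6 at row 3, column 1; remove 6 from row 3 of P and reverse-bump: 6 enters row 2 and ejects 4; 4 enters row 1 and ejects 2. So w(6) = 2. P is now [[1, 4, 5], [3, 6]].
Step i=5: Q has 5 at row 2, column 2; remove 6 from row 2 of P and reverse-bump: 6 enters row 1 and ejects 5. So w(5) = 5. P is now [[1, 4, 6], [3]].
Step i=4: Q has 4 at row 1, column 3; remove that cell from P, ejecting 6. So w(4) = 6. P is now [[1, 4], [3]].
Step i=3: Q has 3 at row 2, column 1; remove 3 from row 2 of P and reverse-bump: 3 enters row 1 and ejects 1. So w(3) = 1. P is now [[3, 4]].
Step i=2: Q has 2 at row 1, column 2; remove that cell from P, ejecting 4. So w(2) = 4. P is now [[3]].
Step i=1: Q has 1 at row 1, column 1; remove that cell from P, ejecting 3. So w(1) = 3. P is now [].

So w = 3 4 1 6 5 2.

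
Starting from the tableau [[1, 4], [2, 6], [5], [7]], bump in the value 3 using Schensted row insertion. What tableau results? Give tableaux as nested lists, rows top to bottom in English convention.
In row 1, 3 replaces 4 (the leftmost entry greater than 3); 4 is bumped to row 2. In row 2, 4 replaces 6 (the leftmost entry greater than 4); 6 is bumped to row 3. 6 is appended to row 3. The new tableau is [[1, 3], [2, 4], [5, 6], [7]].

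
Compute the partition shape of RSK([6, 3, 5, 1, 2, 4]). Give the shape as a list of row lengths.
Row-insert each entry into an empty tableau.

After inserting 6: P = [[6]].
After inserting 3: P = [[3], [6]].
After inserting 5: P = [[3, 5], [6]].
After inserting 1: P = [[1, 5], [3], [6]].
After inserting 2: P = [[1, 2], [3, 5], [6]].
After inserting 4: P = [[1, 2, 4], [3, 5], [6]].

The final insertion tableau P = [[1, 2, 4], [3, 5], [6]] has shape [3, 2, 1].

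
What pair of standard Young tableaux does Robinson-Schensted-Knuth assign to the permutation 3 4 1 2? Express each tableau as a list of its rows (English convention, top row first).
Insert each entry of the permutation into P by Schensted row insertion, recording in Q the position of each new cell.

Insert 3: appended to row 1. P = [[3]].
Insert 4: appended to row 1. P = [[3, 4]].
Insert 1: 1 bumps 3 from row 1; 3 starts row 2. P = [[1, 4], [3]].
Insert 2: 2 bumps 4 from row 1; 4 appends to row 2. P = [[1, 2], [3, 4]].

So P = [[1, 2], [3, 4]], Q = [[1, 2], [3, 4]].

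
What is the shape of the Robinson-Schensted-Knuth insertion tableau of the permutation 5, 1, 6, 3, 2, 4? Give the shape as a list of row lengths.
Row-insert each entry into an empty tableau.

After inserting 5: P = [[5]].
After inserting 1: P = [[1], [5]].
After inserting 6: P = [[1, 6], [5]].
After inserting 3: P = [[1, 3], [5, 6]].
After inserting 2: P = [[1, 2], [3, 6], [5]].
After inserting 4: P = [[1, 2, 4], [3, 6], [5]].

The final insertion tableau P = [[1, 2, 4], [3, 6], [5]] has shape [3, 2, 1].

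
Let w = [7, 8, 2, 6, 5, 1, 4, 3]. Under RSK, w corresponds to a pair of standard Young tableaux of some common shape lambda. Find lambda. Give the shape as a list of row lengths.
Row-insert each entry into an empty tableau.

After inserting 7: P = [[7]].
After inserting 8: P = [[7, 8]].
After inserting 2: P = [[2, 8], [7]].
After inserting 6: P = [[2, 6], [7, 8]].
After inserting 5: P = [[2, 5], [6, 8], [7]].
After inserting 1: P = [[1, 5], [2, 8], [6], [7]].
After inserting 4: P = [[1, 4], [2, 5], [6, 8], [7]].
After inserting 3: P = [[1, 3], [2, 4], [5, 8], [6], [7]].

The final insertion tableau P = [[1, 3], [2, 4], [5, 8], [6], [7]] has shape [2, 2, 2, 1, 1].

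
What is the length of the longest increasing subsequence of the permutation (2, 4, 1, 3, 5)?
3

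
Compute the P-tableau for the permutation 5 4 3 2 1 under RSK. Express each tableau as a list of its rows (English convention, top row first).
Insert 5: appended to row 1. P = [[5]].
Insert 4: 4 bumps 5 from row 1; 5 starts row 2. P = [[4], [5]].
Insert 3: 3 bumps 4 from row 1; 4 bumps 5 from row 2; 5 starts row 3. P = [[3], [4], [5]].
Insert 2: 2 bumps 3 from row 1; 3 bumps 4 from row 2; 4 bumps 5 from row 3; 5 starts row 4. P = [[2], [3], [4], [5]].
Insert 1: 1 bumps 2 from row 1; 2 bumps 3 from row 2; 3 bumps 4 from row 3; 4 bumps 5 from row 4; 5 starts row 5. P = [[1], [2], [3], [4], [5]].

So P = [[1], [2], [3], [4], [5]].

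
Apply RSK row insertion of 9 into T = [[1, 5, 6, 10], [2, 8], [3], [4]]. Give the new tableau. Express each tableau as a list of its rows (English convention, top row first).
In row 1, 9 replaces 10 (the leftmost entry greater than 9); 10 is bumped to row 2. 10 is appended to row 2. The new tableau is [[1, 5, 6, 9], [2, 8, 10], [3], [4]].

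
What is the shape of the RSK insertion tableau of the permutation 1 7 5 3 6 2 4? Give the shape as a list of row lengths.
[3, 2, 1, 1]

Row-insert each entry into an empty tableau.

After inserting 1: P = [[1]].
After inserting 7: P = [[1, 7]].
After inserting 5: P = [[1, 5], [7]].
After inserting 3: P = [[1, 3], [5], [7]].
After inserting 6: P = [[1, 3, 6], [5], [7]].
After inserting 2: P = [[1, 2, 6], [3], [5], [7]].
After inserting 4: P = [[1, 2, 4], [3, 6], [5], [7]].

The final insertion tableau P = [[1, 2, 4], [3, 6], [5], [7]] has shape [3, 2, 1, 1].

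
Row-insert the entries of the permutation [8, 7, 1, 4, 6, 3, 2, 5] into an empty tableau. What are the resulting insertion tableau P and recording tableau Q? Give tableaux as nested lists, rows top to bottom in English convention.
Insert each entry of the permutation into P by Schensted row insertion, recording in Q the position of each new cell.

Insert 8: appended to row 1. P = [[8]].
Insert 7: 7 bumps 8 from row 1; 8 starts row 2. P = [[7], [8]].
Insert 1: 1 bumps 7 from row 1; 7 bumps 8 from row 2; 8 starts row 3. P = [[1], [7], [8]].
Insert 4: appended to row 1. P = [[1, 4], [7], [8]].
Insert 6: appended to row 1. P = [[1, 4, 6], [7], [8]].
Insert 3: 3 bumps 4 from row 1; 4 bumps 7 from row 2; 7 bumps 8 from row 3; 8 starts row 4. P = [[1, 3, 6], [4], [7], [8]].
Insert 2: 2 bumps 3 from row 1; 3 bumps 4 from row 2; 4 bumps 7 from row 3; 7 bumps 8 from row 4; 8 starts row 5. P = [[1, 2, 6], [3], [4], [7], [8]].
Insert 5: 5 bumps 6 from row 1; 6 appends to row 2. P = [[1, 2, 5], [3, 6], [4], [7], [8]].

So P = [[1, 2, 5], [3, 6], [4], [7], [8]], Q = [[1, 4, 5], [2, 8], [3], [6], [7]].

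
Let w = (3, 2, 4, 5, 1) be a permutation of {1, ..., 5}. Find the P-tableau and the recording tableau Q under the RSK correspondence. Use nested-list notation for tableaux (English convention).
P = [[1, 4, 5], [2], [3]], Q = [[1, 3, 4], [2], [5]]

Insert each entry of the permutation into P by Schensted row insertion, recording in Q the position of each new cell.

Insert 3: appended to row 1. P = [[3]].
Insert 2: 2 bumps 3 from row 1; 3 starts row 2. P = [[2], [3]].
Insert 4: appended to row 1. P = [[2, 4], [3]].
Insert 5: appended to row 1. P = [[2, 4, 5], [3]].
Insert 1: 1 bumps 2 from row 1; 2 bumps 3 from row 2; 3 starts row 3. P = [[1, 4, 5], [2], [3]].

So P = [[1, 4, 5], [2], [3]], Q = [[1, 3, 4], [2], [5]].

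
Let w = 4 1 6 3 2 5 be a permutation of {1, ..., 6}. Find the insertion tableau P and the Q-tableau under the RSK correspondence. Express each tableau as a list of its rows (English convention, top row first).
Insert each entry of the permutation into P by Schensted row insertion, recording in Q the position of each new cell.

Insert 4: appended to row 1. P = [[4]], Q = [[1]].
Insert 1: 1 bumps 4 from row 1; 4 starts row 2. P = [[1], [4]], Q = [[1], [2]].
Insert 6: appended to row 1. P = [[1, 6], [4]], Q = [[1, 3], [2]].
Insert 3: 3 bumps 6 from row 1; 6 appends to row 2. P = [[1, 3], [4, 6]], Q = [[1, 3], [2, 4]].
Insert 2: 2 bumps 3 from row 1; 3 bumps 4 from row 2; 4 starts row 3. P = [[1, 2], [3, 6], [4]], Q = [[1, 3], [2, 4], [5]].
Insert 5: appended to row 1. P = [[1, 2, 5], [3, 6], [4]], Q = [[1, 3, 6], [2, 4], [5]].

So P = [[1, 2, 5], [3, 6], [4]], Q = [[1, 3, 6], [2, 4], [5]].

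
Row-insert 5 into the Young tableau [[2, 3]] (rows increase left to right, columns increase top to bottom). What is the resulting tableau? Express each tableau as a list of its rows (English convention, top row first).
[[2, 3, 5]]

5 is larger than every entry of row 1, so it is appended to row 1. The new tableau is [[2, 3, 5]].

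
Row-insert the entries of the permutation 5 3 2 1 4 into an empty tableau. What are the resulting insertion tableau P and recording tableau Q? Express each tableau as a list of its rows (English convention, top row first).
P = [[1, 4], [2], [3], [5]], Q = [[1, 5], [2], [3], [4]]

Insert each entry of the permutation into P by Schensted row insertion, recording in Q the position of each new cell.

Insert 5: appended to row 1. P = [[5]], Q = [[1]].
Insert 3: 3 bumps 5 from row 1; 5 starts row 2. P = [[3], [5]], Q = [[1], [2]].
Insert 2: 2 bumps 3 from row 1; 3 bumps 5 from row 2; 5 starts row 3. P = [[2], [3], [5]], Q = [[1], [2], [3]].
Insert 1: 1 bumps 2 from row 1; 2 bumps 3 from row 2; 3 bumps 5 from row 3; 5 starts row 4. P = [[1], [2], [3], [5]], Q = [[1], [2], [3], [4]].
Insert 4: appended to row 1. P = [[1, 4], [2], [3], [5]], Q = [[1, 5], [2], [3], [4]].

So P = [[1, 4], [2], [3], [5]], Q = [[1, 5], [2], [3], [4]].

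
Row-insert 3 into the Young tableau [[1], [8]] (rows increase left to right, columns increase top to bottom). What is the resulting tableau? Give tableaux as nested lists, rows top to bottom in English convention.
[[1, 3], [8]]

3 is larger than every entry of row 1, so it is appended to row 1. The new tableau is [[1, 3], [8]].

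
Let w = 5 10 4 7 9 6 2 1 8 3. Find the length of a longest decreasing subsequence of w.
5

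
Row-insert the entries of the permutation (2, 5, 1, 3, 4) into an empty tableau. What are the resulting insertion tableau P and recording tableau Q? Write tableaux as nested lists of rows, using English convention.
P = [[1, 3, 4], [2, 5]], Q = [[1, 2, 5], [3, 4]]

Insert each entry of the permutation into P by Schensted row insertion, recording in Q the position of each new cell.

Insert 2: appended to row 1. P = [[2]].
Insert 5: appended to row 1. P = [[2, 5]].
Insert 1: 1 bumps 2 from row 1; 2 starts row 2. P = [[1, 5], [2]].
Insert 3: 3 bumps 5 from row 1; 5 appends to row 2. P = [[1, 3], [2, 5]].
Insert 4: appended to row 1. P = [[1, 3, 4], [2, 5]].

So P = [[1, 3, 4], [2, 5]], Q = [[1, 2, 5], [3, 4]].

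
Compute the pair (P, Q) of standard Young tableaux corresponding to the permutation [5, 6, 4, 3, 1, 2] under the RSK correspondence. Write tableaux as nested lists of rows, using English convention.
Insert each entry of the permutation into P by Schensted row insertion, recording in Q the position of each new cell.

Insert 5: appended to row 1. P = [[5]].
Insert 6: appended to row 1. P = [[5, 6]].
Insert 4: 4 bumps 5 from row 1; 5 starts row 2. P = [[4, 6], [5]].
Insert 3: 3 bumps 4 from row 1; 4 bumps 5 from row 2; 5 starts row 3. P = [[3, 6], [4], [5]].
Insert 1: 1 bumps 3 from row 1; 3 bumps 4 from row 2; 4 bumps 5 from row 3; 5 starts row 4. P = [[1, 6], [3], [4], [5]].
Insert 2: 2 bumps 6 from row 1; 6 appends to row 2. P = [[1, 2], [3, 6], [4], [5]].

So P = [[1, 2], [3, 6], [4], [5]], Q = [[1, 2], [3, 6], [4], [5]].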